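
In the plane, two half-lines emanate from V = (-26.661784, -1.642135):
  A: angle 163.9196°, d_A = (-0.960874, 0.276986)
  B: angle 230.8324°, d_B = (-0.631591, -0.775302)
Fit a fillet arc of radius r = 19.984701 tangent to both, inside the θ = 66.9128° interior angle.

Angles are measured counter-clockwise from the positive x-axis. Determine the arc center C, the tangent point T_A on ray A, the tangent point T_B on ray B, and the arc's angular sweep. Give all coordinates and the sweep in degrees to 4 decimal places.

bisector direction at 197.3760° = (-0.954366,-0.298641)
center distance |VC| = r/sin(θ/2) = 19.984701/sin(33.4564°) = 36.249989
C = V + |VC|·bis = (-61.2575,-12.4679)
T_A = V + ((C−V)·d_A)·d_A = V + 30.2436·d_A = (-55.7220,6.7349)
T_B = V + ((C−V)·d_B)·d_B = V + 30.2436·d_B = (-45.7633,-25.0900)
sweep = 180° − θ = 113.0872°

center=(-61.2575,-12.4679) T_A=(-55.7220,6.7349) T_B=(-45.7633,-25.0900) sweep=113.0872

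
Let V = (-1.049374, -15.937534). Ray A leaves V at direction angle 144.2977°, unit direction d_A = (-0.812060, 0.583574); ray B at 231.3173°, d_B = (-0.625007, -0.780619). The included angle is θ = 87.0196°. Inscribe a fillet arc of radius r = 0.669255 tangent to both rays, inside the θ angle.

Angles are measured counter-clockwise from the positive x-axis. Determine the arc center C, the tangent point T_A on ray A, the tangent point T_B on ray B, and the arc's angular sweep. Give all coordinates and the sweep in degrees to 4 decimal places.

center=(-2.0124,-16.0696) T_A=(-1.6219,-15.5261) T_B=(-1.4900,-16.4879) sweep=92.9804

bisector direction at 187.8075° = (-0.990730,-0.135845)
center distance |VC| = r/sin(θ/2) = 0.669255/sin(43.5098°) = 0.972078
C = V + |VC|·bis = (-2.0124,-16.0696)
T_A = V + ((C−V)·d_A)·d_A = V + 0.7050·d_A = (-1.6219,-15.5261)
T_B = V + ((C−V)·d_B)·d_B = V + 0.7050·d_B = (-1.4900,-16.4879)
sweep = 180° − θ = 92.9804°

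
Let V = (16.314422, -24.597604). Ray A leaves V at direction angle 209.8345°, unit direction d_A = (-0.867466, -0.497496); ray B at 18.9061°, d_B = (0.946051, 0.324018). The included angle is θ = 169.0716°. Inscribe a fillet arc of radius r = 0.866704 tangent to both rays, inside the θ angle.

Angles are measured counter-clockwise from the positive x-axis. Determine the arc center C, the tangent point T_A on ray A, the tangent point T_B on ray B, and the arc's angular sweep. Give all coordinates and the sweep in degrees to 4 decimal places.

center=(16.6737,-25.3907) T_A=(16.2425,-24.6389) T_B=(16.3929,-24.5707) sweep=10.9284

bisector direction at 294.3703° = (0.412632,-0.910898)
center distance |VC| = r/sin(θ/2) = 0.866704/sin(84.5358°) = 0.870660
C = V + |VC|·bis = (16.6737,-25.3907)
T_A = V + ((C−V)·d_A)·d_A = V + 0.0829·d_A = (16.2425,-24.6389)
T_B = V + ((C−V)·d_B)·d_B = V + 0.0829·d_B = (16.3929,-24.5707)
sweep = 180° − θ = 10.9284°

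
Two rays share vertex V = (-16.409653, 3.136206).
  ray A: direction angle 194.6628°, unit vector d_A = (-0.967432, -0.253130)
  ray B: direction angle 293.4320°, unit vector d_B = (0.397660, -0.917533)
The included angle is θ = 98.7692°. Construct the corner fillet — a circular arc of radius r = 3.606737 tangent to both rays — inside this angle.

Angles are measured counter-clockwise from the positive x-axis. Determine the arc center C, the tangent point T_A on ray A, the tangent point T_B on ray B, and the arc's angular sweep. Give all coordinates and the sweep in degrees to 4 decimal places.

bisector direction at 244.0474° = (-0.437627,-0.899156)
center distance |VC| = r/sin(θ/2) = 3.606737/sin(49.3846°) = 4.751356
C = V + |VC|·bis = (-18.4890,-1.1360)
T_A = V + ((C−V)·d_A)·d_A = V + 3.0930·d_A = (-19.4019,2.3533)
T_B = V + ((C−V)·d_B)·d_B = V + 3.0930·d_B = (-15.1797,0.2983)
sweep = 180° − θ = 81.2308°

center=(-18.4890,-1.1360) T_A=(-19.4019,2.3533) T_B=(-15.1797,0.2983) sweep=81.2308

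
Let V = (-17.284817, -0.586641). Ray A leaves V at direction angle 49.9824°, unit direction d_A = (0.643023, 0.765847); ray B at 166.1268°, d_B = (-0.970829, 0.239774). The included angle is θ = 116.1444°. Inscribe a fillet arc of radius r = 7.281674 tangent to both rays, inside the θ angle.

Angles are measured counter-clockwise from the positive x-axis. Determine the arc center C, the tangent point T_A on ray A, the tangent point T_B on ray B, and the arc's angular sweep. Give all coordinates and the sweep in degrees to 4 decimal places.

bisector direction at 108.0546° = (-0.309923,0.950762)
center distance |VC| = r/sin(θ/2) = 7.281674/sin(58.0722°) = 8.579644
C = V + |VC|·bis = (-19.9438,7.5706)
T_A = V + ((C−V)·d_A)·d_A = V + 4.5373·d_A = (-14.3672,2.8883)
T_B = V + ((C−V)·d_B)·d_B = V + 4.5373·d_B = (-21.6898,0.5013)
sweep = 180° − θ = 63.8556°

center=(-19.9438,7.5706) T_A=(-14.3672,2.8883) T_B=(-21.6898,0.5013) sweep=63.8556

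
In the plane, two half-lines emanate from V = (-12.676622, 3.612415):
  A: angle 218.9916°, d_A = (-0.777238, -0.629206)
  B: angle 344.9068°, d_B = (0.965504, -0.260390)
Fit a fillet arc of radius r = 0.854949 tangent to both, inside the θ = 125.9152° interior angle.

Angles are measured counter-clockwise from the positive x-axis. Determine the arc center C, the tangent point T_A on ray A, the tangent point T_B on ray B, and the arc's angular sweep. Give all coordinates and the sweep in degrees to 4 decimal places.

center=(-12.4779,2.6733) T_A=(-13.0158,3.3378) T_B=(-12.2553,3.4988) sweep=54.0848

bisector direction at 281.9492° = (0.207044,-0.978332)
center distance |VC| = r/sin(θ/2) = 0.854949/sin(62.9576°) = 0.959894
C = V + |VC|·bis = (-12.4779,2.6733)
T_A = V + ((C−V)·d_A)·d_A = V + 0.4364·d_A = (-13.0158,3.3378)
T_B = V + ((C−V)·d_B)·d_B = V + 0.4364·d_B = (-12.2553,3.4988)
sweep = 180° − θ = 54.0848°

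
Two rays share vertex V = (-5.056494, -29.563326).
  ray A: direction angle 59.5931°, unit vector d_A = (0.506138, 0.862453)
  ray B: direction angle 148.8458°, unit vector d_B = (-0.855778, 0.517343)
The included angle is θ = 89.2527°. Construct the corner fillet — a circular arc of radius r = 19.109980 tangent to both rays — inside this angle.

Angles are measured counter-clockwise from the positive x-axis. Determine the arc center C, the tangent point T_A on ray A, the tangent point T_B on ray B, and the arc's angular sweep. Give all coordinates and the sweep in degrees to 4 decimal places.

center=(-11.7387,-3.1932) T_A=(4.7428,-12.8655) T_B=(-21.6251,-19.5471) sweep=90.7473

bisector direction at 104.2195° = (-0.245636,0.969362)
center distance |VC| = r/sin(θ/2) = 19.109980/sin(44.6264°) = 27.203576
C = V + |VC|·bis = (-11.7387,-3.1932)
T_A = V + ((C−V)·d_A)·d_A = V + 19.3609·d_A = (4.7428,-12.8655)
T_B = V + ((C−V)·d_B)·d_B = V + 19.3609·d_B = (-21.6251,-19.5471)
sweep = 180° − θ = 90.7473°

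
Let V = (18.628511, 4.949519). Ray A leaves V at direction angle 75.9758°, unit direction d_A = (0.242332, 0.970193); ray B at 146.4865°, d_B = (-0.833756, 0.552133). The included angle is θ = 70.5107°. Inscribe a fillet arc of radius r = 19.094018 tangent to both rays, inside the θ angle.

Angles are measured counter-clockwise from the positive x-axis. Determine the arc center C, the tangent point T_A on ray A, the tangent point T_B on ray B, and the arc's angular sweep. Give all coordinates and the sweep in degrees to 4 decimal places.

center=(6.6495,35.7835) T_A=(25.1744,31.1564) T_B=(-3.8929,19.8638) sweep=109.4893

bisector direction at 111.2311° = (-0.362131,0.932127)
center distance |VC| = r/sin(θ/2) = 19.094018/sin(35.2553°) = 33.079190
C = V + |VC|·bis = (6.6495,35.7835)
T_A = V + ((C−V)·d_A)·d_A = V + 27.0121·d_A = (25.1744,31.1564)
T_B = V + ((C−V)·d_B)·d_B = V + 27.0121·d_B = (-3.8929,19.8638)
sweep = 180° − θ = 109.4893°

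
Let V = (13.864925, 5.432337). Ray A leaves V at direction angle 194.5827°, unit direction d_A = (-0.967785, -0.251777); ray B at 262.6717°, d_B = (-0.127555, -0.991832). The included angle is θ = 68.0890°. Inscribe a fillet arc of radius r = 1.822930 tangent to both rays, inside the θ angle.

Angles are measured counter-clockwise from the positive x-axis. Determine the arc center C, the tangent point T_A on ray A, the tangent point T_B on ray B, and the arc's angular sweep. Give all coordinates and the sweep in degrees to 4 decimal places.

bisector direction at 228.6272° = (-0.660956,-0.750425)
center distance |VC| = r/sin(θ/2) = 1.822930/sin(34.0445°) = 3.256182
C = V + |VC|·bis = (11.7127,2.9888)
T_A = V + ((C−V)·d_A)·d_A = V + 2.6981·d_A = (11.2538,4.7530)
T_B = V + ((C−V)·d_B)·d_B = V + 2.6981·d_B = (13.5208,2.7563)
sweep = 180° − θ = 111.9110°

center=(11.7127,2.9888) T_A=(11.2538,4.7530) T_B=(13.5208,2.7563) sweep=111.9110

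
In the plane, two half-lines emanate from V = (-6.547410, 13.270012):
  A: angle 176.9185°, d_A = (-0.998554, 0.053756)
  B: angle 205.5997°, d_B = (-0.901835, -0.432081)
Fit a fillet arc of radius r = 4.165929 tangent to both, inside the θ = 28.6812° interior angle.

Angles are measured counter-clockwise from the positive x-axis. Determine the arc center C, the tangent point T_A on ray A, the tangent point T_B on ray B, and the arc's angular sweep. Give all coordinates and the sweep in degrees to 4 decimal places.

center=(-23.0431,9.9861) T_A=(-22.8192,14.1460) T_B=(-21.2431,6.2291) sweep=151.3188

bisector direction at 191.2591° = (-0.980754,-0.195246)
center distance |VC| = r/sin(θ/2) = 4.165929/sin(14.3406°) = 16.819424
C = V + |VC|·bis = (-23.0431,9.9861)
T_A = V + ((C−V)·d_A)·d_A = V + 16.2953·d_A = (-22.8192,14.1460)
T_B = V + ((C−V)·d_B)·d_B = V + 16.2953·d_B = (-21.2431,6.2291)
sweep = 180° − θ = 151.3188°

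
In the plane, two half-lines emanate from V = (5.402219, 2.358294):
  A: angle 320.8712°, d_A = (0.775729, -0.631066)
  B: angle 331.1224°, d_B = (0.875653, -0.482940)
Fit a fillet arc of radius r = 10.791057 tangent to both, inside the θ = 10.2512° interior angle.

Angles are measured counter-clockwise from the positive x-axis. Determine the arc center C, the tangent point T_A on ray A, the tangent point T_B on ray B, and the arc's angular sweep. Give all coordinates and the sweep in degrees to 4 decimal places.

center=(105.5357,-65.1907) T_A=(98.7258,-73.5616) T_B=(110.7471,-55.7415) sweep=169.7488

bisector direction at 325.9968° = (0.829006,-0.559239)
center distance |VC| = r/sin(θ/2) = 10.791057/sin(5.1256°) = 120.787315
C = V + |VC|·bis = (105.5357,-65.1907)
T_A = V + ((C−V)·d_A)·d_A = V + 120.3043·d_A = (98.7258,-73.5616)
T_B = V + ((C−V)·d_B)·d_B = V + 120.3043·d_B = (110.7471,-55.7415)
sweep = 180° − θ = 169.7488°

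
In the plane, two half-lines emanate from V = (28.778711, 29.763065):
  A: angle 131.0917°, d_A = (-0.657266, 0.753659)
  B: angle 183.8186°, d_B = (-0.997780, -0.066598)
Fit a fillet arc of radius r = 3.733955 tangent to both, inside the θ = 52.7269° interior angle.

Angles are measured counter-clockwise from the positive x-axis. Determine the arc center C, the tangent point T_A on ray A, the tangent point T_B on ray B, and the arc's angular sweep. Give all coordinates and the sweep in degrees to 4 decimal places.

center=(21.0127,32.9870) T_A=(23.8268,35.4412) T_B=(21.2614,29.2613) sweep=127.2731

bisector direction at 157.4551° = (-0.923580,0.383407)
center distance |VC| = r/sin(θ/2) = 3.733955/sin(26.3635°) = 8.408602
C = V + |VC|·bis = (21.0127,32.9870)
T_A = V + ((C−V)·d_A)·d_A = V + 7.5341·d_A = (23.8268,35.4412)
T_B = V + ((C−V)·d_B)·d_B = V + 7.5341·d_B = (21.2614,29.2613)
sweep = 180° − θ = 127.2731°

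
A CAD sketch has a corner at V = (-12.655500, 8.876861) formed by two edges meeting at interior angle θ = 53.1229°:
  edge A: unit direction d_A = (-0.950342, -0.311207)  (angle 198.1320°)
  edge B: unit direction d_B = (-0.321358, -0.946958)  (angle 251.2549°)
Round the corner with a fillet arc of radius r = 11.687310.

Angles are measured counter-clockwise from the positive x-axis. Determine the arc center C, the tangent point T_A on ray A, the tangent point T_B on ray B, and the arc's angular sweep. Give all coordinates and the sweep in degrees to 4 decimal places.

bisector direction at 224.6935° = (-0.710880,-0.703313)
center distance |VC| = r/sin(θ/2) = 11.687310/sin(26.5615°) = 26.136905
C = V + |VC|·bis = (-31.2357,-9.5056)
T_A = V + ((C−V)·d_A)·d_A = V + 23.3783·d_A = (-34.8729,1.6014)
T_B = V + ((C−V)·d_B)·d_B = V + 23.3783·d_B = (-20.1683,-13.2614)
sweep = 180° − θ = 126.8771°

center=(-31.2357,-9.5056) T_A=(-34.8729,1.6014) T_B=(-20.1683,-13.2614) sweep=126.8771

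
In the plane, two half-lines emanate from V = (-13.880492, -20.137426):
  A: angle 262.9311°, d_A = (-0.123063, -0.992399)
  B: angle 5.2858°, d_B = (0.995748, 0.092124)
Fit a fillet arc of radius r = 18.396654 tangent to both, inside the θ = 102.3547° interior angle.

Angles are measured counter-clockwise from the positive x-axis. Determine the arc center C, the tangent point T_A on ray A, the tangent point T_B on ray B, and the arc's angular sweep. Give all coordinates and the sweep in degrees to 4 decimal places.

center=(2.5546,-37.0921) T_A=(-15.7022,-34.8282) T_B=(0.8598,-18.7737) sweep=77.6453

bisector direction at 314.1085° = (0.696019,-0.718024)
center distance |VC| = r/sin(θ/2) = 18.396654/sin(51.1773°) = 23.612996
C = V + |VC|·bis = (2.5546,-37.0921)
T_A = V + ((C−V)·d_A)·d_A = V + 14.8033·d_A = (-15.7022,-34.8282)
T_B = V + ((C−V)·d_B)·d_B = V + 14.8033·d_B = (0.8598,-18.7737)
sweep = 180° − θ = 77.6453°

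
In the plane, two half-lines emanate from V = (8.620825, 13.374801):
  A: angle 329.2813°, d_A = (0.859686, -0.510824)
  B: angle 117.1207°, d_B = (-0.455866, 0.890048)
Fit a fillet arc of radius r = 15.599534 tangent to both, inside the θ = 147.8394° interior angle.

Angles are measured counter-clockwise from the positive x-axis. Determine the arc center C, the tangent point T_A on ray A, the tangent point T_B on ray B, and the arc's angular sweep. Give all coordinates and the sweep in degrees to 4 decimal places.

center=(20.4552,24.4884) T_A=(12.4866,11.0777) T_B=(6.5709,17.3771) sweep=32.1606

bisector direction at 43.2010° = (0.728957,0.684560)
center distance |VC| = r/sin(θ/2) = 15.599534/sin(73.9197°) = 16.234727
C = V + |VC|·bis = (20.4552,24.4884)
T_A = V + ((C−V)·d_A)·d_A = V + 4.4968·d_A = (12.4866,11.0777)
T_B = V + ((C−V)·d_B)·d_B = V + 4.4968·d_B = (6.5709,17.3771)
sweep = 180° − θ = 32.1606°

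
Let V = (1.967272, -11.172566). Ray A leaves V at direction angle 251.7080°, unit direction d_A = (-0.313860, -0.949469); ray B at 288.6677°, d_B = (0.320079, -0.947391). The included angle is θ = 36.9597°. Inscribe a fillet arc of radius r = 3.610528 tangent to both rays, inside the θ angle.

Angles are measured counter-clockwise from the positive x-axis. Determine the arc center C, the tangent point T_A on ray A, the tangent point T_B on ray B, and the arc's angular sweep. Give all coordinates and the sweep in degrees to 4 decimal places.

bisector direction at 270.1878° = (0.003279,-0.999995)
center distance |VC| = r/sin(θ/2) = 3.610528/sin(18.4798°) = 11.390716
C = V + |VC|·bis = (2.0046,-22.5632)
T_A = V + ((C−V)·d_A)·d_A = V + 10.8034·d_A = (-1.4235,-21.4300)
T_B = V + ((C−V)·d_B)·d_B = V + 10.8034·d_B = (5.4252,-21.4076)
sweep = 180° − θ = 143.0403°

center=(2.0046,-22.5632) T_A=(-1.4235,-21.4300) T_B=(5.4252,-21.4076) sweep=143.0403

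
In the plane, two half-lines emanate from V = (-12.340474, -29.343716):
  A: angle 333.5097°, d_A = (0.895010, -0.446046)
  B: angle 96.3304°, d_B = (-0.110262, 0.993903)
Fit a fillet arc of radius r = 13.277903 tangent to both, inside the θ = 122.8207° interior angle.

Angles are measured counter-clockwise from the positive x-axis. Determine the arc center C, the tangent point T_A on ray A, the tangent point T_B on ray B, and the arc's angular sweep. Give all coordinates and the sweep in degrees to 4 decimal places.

center=(0.0586,-20.6876) T_A=(-5.8640,-32.5714) T_B=(-13.1384,-22.1516) sweep=57.1793

bisector direction at 34.9201° = (0.819952,0.572433)
center distance |VC| = r/sin(θ/2) = 13.277903/sin(61.4104°) = 15.121701
C = V + |VC|·bis = (0.0586,-20.6876)
T_A = V + ((C−V)·d_A)·d_A = V + 7.2362·d_A = (-5.8640,-32.5714)
T_B = V + ((C−V)·d_B)·d_B = V + 7.2362·d_B = (-13.1384,-22.1516)
sweep = 180° − θ = 57.1793°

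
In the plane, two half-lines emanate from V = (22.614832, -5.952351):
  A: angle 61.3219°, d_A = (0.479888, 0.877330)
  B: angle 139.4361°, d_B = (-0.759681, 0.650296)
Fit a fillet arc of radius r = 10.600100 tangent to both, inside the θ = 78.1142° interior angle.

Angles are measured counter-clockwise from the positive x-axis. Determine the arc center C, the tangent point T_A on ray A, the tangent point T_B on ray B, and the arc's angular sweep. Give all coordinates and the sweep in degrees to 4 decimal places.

center=(19.5840,10.5954) T_A=(28.8838,5.5086) T_B=(12.6908,2.5427) sweep=101.8858

bisector direction at 100.3790° = (-0.180159,0.983638)
center distance |VC| = r/sin(θ/2) = 10.600100/sin(39.0571°) = 16.823030
C = V + |VC|·bis = (19.5840,10.5954)
T_A = V + ((C−V)·d_A)·d_A = V + 13.0634·d_A = (28.8838,5.5086)
T_B = V + ((C−V)·d_B)·d_B = V + 13.0634·d_B = (12.6908,2.5427)
sweep = 180° − θ = 101.8858°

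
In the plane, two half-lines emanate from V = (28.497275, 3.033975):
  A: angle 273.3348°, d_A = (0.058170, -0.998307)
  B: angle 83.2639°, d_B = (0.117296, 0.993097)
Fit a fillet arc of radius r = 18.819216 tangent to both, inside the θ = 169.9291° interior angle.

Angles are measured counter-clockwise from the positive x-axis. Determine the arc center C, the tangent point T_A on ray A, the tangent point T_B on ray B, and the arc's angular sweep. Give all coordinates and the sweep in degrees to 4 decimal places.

center=(47.3811,2.4733) T_A=(28.5937,1.3786) T_B=(28.6918,4.6807) sweep=10.0709

bisector direction at 358.2994° = (0.999560,-0.029678)
center distance |VC| = r/sin(θ/2) = 18.819216/sin(84.9646°) = 18.892129
C = V + |VC|·bis = (47.3811,2.4733)
T_A = V + ((C−V)·d_A)·d_A = V + 1.6582·d_A = (28.5937,1.3786)
T_B = V + ((C−V)·d_B)·d_B = V + 1.6582·d_B = (28.6918,4.6807)
sweep = 180° − θ = 10.0709°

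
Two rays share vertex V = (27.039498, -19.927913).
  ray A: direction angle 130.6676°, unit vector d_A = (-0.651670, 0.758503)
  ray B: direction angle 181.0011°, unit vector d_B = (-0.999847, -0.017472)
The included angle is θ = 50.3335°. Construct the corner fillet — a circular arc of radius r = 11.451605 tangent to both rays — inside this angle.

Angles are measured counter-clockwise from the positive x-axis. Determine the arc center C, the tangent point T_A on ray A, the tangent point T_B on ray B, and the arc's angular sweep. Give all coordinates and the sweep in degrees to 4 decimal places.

bisector direction at 155.8344° = (-0.912366,0.409376)
center distance |VC| = r/sin(θ/2) = 11.451605/sin(25.1668°) = 26.928851
C = V + |VC|·bis = (2.4705,-8.9039)
T_A = V + ((C−V)·d_A)·d_A = V + 24.3726·d_A = (11.1566,-1.4412)
T_B = V + ((C−V)·d_B)·d_B = V + 24.3726·d_B = (2.6706,-20.3537)
sweep = 180° − θ = 129.6665°

center=(2.4705,-8.9039) T_A=(11.1566,-1.4412) T_B=(2.6706,-20.3537) sweep=129.6665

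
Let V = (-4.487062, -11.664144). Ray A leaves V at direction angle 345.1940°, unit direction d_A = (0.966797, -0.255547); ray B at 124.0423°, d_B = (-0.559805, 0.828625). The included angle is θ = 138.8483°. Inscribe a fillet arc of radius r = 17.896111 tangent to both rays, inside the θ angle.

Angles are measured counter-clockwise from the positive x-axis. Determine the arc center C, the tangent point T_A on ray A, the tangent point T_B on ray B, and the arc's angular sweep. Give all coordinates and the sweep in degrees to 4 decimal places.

bisector direction at 54.6182° = (0.579023,0.815311)
center distance |VC| = r/sin(θ/2) = 17.896111/sin(69.4241°) = 19.115534
C = V + |VC|·bis = (6.5813,3.9210)
T_A = V + ((C−V)·d_A)·d_A = V + 6.7181·d_A = (2.0080,-13.3809)
T_B = V + ((C−V)·d_B)·d_B = V + 6.7181·d_B = (-8.2479,-6.0974)
sweep = 180° − θ = 41.1517°

center=(6.5813,3.9210) T_A=(2.0080,-13.3809) T_B=(-8.2479,-6.0974) sweep=41.1517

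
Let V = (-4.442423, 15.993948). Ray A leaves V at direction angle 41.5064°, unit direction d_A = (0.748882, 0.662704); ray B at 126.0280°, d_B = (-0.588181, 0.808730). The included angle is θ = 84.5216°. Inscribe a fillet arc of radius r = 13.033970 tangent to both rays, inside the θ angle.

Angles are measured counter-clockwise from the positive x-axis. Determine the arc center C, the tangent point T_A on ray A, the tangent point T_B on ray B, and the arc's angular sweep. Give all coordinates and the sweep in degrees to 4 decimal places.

center=(-2.3382,35.2606) T_A=(6.2994,25.4997) T_B=(-12.8792,27.5942) sweep=95.4784

bisector direction at 83.7672° = (0.108568,0.994089)
center distance |VC| = r/sin(θ/2) = 13.033970/sin(42.2608°) = 19.381186
C = V + |VC|·bis = (-2.3382,35.2606)
T_A = V + ((C−V)·d_A)·d_A = V + 14.3438·d_A = (6.2994,25.4997)
T_B = V + ((C−V)·d_B)·d_B = V + 14.3438·d_B = (-12.8792,27.5942)
sweep = 180° − θ = 95.4784°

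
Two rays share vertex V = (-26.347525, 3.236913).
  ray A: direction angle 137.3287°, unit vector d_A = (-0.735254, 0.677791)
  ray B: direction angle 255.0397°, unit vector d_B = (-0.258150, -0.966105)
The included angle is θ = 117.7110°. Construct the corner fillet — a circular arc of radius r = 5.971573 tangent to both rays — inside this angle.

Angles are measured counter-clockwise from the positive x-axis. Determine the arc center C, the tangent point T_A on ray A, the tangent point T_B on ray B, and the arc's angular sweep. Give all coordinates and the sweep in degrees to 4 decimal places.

center=(-33.0483,1.2922) T_A=(-29.0008,5.6828) T_B=(-27.2791,-0.2494) sweep=62.2890

bisector direction at 196.1842° = (-0.960371,-0.278726)
center distance |VC| = r/sin(θ/2) = 5.971573/sin(58.8555°) = 6.977232
C = V + |VC|·bis = (-33.0483,1.2922)
T_A = V + ((C−V)·d_A)·d_A = V + 3.6086·d_A = (-29.0008,5.6828)
T_B = V + ((C−V)·d_B)·d_B = V + 3.6086·d_B = (-27.2791,-0.2494)
sweep = 180° − θ = 62.2890°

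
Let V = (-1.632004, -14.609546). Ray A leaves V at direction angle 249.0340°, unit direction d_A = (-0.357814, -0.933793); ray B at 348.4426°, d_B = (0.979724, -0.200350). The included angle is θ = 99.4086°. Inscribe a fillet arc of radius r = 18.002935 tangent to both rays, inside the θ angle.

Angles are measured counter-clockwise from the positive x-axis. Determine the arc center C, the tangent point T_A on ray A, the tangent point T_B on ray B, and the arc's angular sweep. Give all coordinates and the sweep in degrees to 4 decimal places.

center=(9.7169,-35.3059) T_A=(-7.0941,-28.8642) T_B=(13.3238,-17.6679) sweep=80.5914

bisector direction at 298.7383° = (0.480810,-0.876825)
center distance |VC| = r/sin(θ/2) = 18.002935/sin(49.7043°) = 23.603693
C = V + |VC|·bis = (9.7169,-35.3059)
T_A = V + ((C−V)·d_A)·d_A = V + 15.2653·d_A = (-7.0941,-28.8642)
T_B = V + ((C−V)·d_B)·d_B = V + 15.2653·d_B = (13.3238,-17.6679)
sweep = 180° − θ = 80.5914°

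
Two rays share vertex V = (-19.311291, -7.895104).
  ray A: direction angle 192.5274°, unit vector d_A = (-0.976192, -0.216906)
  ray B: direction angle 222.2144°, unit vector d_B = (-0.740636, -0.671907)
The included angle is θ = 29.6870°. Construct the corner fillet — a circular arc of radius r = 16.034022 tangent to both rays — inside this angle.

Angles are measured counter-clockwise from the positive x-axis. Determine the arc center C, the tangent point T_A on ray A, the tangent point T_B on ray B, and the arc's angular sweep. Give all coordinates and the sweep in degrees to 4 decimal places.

bisector direction at 207.3709° = (-0.888049,-0.459749)
center distance |VC| = r/sin(θ/2) = 16.034022/sin(14.8435°) = 62.588960
C = V + |VC|·bis = (-74.8934,-36.6703)
T_A = V + ((C−V)·d_A)·d_A = V + 60.5003·d_A = (-78.3712,-21.0180)
T_B = V + ((C−V)·d_B)·d_B = V + 60.5003·d_B = (-64.1200,-48.5457)
sweep = 180° − θ = 150.3130°

center=(-74.8934,-36.6703) T_A=(-78.3712,-21.0180) T_B=(-64.1200,-48.5457) sweep=150.3130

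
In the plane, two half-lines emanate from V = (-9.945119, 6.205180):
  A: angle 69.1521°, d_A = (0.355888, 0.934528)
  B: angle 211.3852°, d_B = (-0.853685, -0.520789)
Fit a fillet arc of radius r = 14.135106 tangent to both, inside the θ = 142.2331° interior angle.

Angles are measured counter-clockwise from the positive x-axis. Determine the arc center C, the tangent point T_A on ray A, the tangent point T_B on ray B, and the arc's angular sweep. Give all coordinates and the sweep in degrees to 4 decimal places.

bisector direction at 140.2687° = (-0.769050,0.639189)
center distance |VC| = r/sin(θ/2) = 14.135106/sin(71.1166°) = 14.939148
C = V + |VC|·bis = (-21.4341,15.7541)
T_A = V + ((C−V)·d_A)·d_A = V + 4.8350·d_A = (-8.2244,10.7236)
T_B = V + ((C−V)·d_B)·d_B = V + 4.8350·d_B = (-14.0727,3.6872)
sweep = 180° − θ = 37.7669°

center=(-21.4341,15.7541) T_A=(-8.2244,10.7236) T_B=(-14.0727,3.6872) sweep=37.7669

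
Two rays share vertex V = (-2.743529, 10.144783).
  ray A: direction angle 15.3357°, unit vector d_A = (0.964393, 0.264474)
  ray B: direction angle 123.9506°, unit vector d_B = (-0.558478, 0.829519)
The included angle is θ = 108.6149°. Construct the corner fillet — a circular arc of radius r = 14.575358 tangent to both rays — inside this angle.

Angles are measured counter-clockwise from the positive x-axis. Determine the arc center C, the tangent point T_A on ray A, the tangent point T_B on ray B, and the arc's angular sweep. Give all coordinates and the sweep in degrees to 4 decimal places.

bisector direction at 69.6432° = (0.347866,0.937544)
center distance |VC| = r/sin(θ/2) = 14.575358/sin(54.3075°) = 17.946425
C = V + |VC|·bis = (3.4994,26.9704)
T_A = V + ((C−V)·d_A)·d_A = V + 10.4706·d_A = (7.3542,12.9140)
T_B = V + ((C−V)·d_B)·d_B = V + 10.4706·d_B = (-8.5911,18.8303)
sweep = 180° − θ = 71.3851°

center=(3.4994,26.9704) T_A=(7.3542,12.9140) T_B=(-8.5911,18.8303) sweep=71.3851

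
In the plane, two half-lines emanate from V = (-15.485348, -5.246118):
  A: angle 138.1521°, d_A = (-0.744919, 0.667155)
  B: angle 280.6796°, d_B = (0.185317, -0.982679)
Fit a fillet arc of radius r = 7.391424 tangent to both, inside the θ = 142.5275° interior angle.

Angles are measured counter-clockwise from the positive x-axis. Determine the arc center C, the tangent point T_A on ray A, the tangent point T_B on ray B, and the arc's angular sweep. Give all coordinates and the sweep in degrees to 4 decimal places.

center=(-22.2841,-9.0795) T_A=(-17.3529,-3.5735) T_B=(-15.0207,-7.7098) sweep=37.4725

bisector direction at 209.4158° = (-0.871078,-0.491145)
center distance |VC| = r/sin(θ/2) = 7.391424/sin(71.2638°) = 7.805034
C = V + |VC|·bis = (-22.2841,-9.0795)
T_A = V + ((C−V)·d_A)·d_A = V + 2.5071·d_A = (-17.3529,-3.5735)
T_B = V + ((C−V)·d_B)·d_B = V + 2.5071·d_B = (-15.0207,-7.7098)
sweep = 180° − θ = 37.4725°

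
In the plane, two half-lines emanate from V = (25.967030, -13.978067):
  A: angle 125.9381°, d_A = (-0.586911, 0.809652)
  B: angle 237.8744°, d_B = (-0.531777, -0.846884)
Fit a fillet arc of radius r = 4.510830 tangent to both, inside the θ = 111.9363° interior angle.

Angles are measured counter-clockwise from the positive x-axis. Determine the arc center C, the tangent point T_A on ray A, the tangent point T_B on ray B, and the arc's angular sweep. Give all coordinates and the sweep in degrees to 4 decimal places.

center=(20.5270,-14.1591) T_A=(24.1792,-11.5117) T_B=(24.3471,-16.5579) sweep=68.0637

bisector direction at 181.9063° = (-0.999447,-0.033264)
center distance |VC| = r/sin(θ/2) = 4.510830/sin(55.9682°) = 5.443086
C = V + |VC|·bis = (20.5270,-14.1591)
T_A = V + ((C−V)·d_A)·d_A = V + 3.0462·d_A = (24.1792,-11.5117)
T_B = V + ((C−V)·d_B)·d_B = V + 3.0462·d_B = (24.3471,-16.5579)
sweep = 180° − θ = 68.0637°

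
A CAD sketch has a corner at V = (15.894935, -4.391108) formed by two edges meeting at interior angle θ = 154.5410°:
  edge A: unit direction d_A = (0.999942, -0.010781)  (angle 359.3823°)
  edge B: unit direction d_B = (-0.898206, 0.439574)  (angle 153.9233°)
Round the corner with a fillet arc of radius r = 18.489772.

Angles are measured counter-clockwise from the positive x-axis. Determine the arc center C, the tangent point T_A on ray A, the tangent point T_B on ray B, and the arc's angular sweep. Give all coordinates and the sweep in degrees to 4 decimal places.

bisector direction at 76.6528° = (0.230851,0.972989)
center distance |VC| = r/sin(θ/2) = 18.489772/sin(77.2705°) = 18.955679
C = V + |VC|·bis = (20.2709,14.0526)
T_A = V + ((C−V)·d_A)·d_A = V + 4.1769·d_A = (20.0715,-4.4361)
T_B = V + ((C−V)·d_B)·d_B = V + 4.1769·d_B = (12.1433,-2.5551)
sweep = 180° − θ = 25.4590°

center=(20.2709,14.0526) T_A=(20.0715,-4.4361) T_B=(12.1433,-2.5551) sweep=25.4590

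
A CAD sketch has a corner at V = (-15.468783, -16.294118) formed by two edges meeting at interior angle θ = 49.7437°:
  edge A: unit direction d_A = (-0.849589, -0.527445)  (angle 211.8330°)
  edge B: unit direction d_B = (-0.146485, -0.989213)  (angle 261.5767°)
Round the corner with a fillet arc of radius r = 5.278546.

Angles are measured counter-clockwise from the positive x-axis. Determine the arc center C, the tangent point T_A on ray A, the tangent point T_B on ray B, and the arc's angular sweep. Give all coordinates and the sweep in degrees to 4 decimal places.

bisector direction at 236.7049° = (-0.548952,-0.835854)
center distance |VC| = r/sin(θ/2) = 5.278546/sin(24.8718°) = 12.550333
C = V + |VC|·bis = (-22.3583,-26.7844)
T_A = V + ((C−V)·d_A)·d_A = V + 11.3863·d_A = (-25.1425,-22.2998)
T_B = V + ((C−V)·d_B)·d_B = V + 11.3863·d_B = (-17.1367,-27.5576)
sweep = 180° − θ = 130.2563°

center=(-22.3583,-26.7844) T_A=(-25.1425,-22.2998) T_B=(-17.1367,-27.5576) sweep=130.2563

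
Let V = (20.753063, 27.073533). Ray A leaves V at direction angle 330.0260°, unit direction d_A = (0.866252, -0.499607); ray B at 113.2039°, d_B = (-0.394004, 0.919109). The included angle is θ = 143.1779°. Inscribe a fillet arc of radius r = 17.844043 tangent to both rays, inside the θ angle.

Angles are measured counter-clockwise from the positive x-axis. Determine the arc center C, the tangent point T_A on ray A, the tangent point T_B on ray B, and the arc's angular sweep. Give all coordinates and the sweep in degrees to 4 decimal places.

center=(34.8134,39.5634) T_A=(25.8984,24.1060) T_B=(18.4128,32.5328) sweep=36.8221

bisector direction at 41.6150° = (0.747625,0.664121)
center distance |VC| = r/sin(θ/2) = 17.844043/sin(71.5889°) = 18.806660
C = V + |VC|·bis = (34.8134,39.5634)
T_A = V + ((C−V)·d_A)·d_A = V + 5.9397·d_A = (25.8984,24.1060)
T_B = V + ((C−V)·d_B)·d_B = V + 5.9397·d_B = (18.4128,32.5328)
sweep = 180° − θ = 36.8221°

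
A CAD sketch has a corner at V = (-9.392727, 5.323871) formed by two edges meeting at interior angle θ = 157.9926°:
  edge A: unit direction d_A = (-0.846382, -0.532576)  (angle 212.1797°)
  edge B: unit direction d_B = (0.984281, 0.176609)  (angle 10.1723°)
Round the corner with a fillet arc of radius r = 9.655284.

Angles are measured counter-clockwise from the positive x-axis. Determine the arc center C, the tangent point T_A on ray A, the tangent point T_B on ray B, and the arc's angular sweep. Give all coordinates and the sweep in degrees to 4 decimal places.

center=(-5.8396,-3.8481) T_A=(-10.9818,4.3240) T_B=(-7.5448,5.6554) sweep=22.0074

bisector direction at 291.1760° = (0.361234,-0.932475)
center distance |VC| = r/sin(θ/2) = 9.655284/sin(78.9963°) = 9.836122
C = V + |VC|·bis = (-5.8396,-3.8481)
T_A = V + ((C−V)·d_A)·d_A = V + 1.8774·d_A = (-10.9818,4.3240)
T_B = V + ((C−V)·d_B)·d_B = V + 1.8774·d_B = (-7.5448,5.6554)
sweep = 180° − θ = 22.0074°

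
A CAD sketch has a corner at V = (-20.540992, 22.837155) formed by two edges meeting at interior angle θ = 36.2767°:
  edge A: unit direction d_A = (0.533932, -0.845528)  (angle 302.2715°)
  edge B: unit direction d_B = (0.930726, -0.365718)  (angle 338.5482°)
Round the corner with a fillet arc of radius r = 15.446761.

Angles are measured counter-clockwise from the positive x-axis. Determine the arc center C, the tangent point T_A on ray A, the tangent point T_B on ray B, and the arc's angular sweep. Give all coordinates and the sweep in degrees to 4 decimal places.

bisector direction at 320.4099° = (0.770623,-0.637292)
center distance |VC| = r/sin(θ/2) = 15.446761/sin(18.1383°) = 49.618173
C = V + |VC|·bis = (17.6959,-8.7841)
T_A = V + ((C−V)·d_A)·d_A = V + 47.1525·d_A = (4.6352,-17.0316)
T_B = V + ((C−V)·d_B)·d_B = V + 47.1525·d_B = (23.3451,5.5926)
sweep = 180° − θ = 143.7233°

center=(17.6959,-8.7841) T_A=(4.6352,-17.0316) T_B=(23.3451,5.5926) sweep=143.7233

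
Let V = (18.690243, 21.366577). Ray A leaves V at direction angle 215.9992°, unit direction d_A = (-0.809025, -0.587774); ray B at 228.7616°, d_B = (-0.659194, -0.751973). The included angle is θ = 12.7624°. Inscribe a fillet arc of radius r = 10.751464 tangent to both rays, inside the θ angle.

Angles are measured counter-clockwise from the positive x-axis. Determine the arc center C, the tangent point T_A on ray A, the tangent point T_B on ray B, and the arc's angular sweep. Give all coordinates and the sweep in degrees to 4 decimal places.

bisector direction at 222.3804° = (-0.738686,-0.674050)
center distance |VC| = r/sin(θ/2) = 10.751464/sin(6.3812°) = 96.735544
C = V + |VC|·bis = (-52.7669,-43.8380)
T_A = V + ((C−V)·d_A)·d_A = V + 96.1362·d_A = (-59.0864,-35.1398)
T_B = V + ((C−V)·d_B)·d_B = V + 96.1362·d_B = (-44.6821,-50.9253)
sweep = 180° − θ = 167.2376°

center=(-52.7669,-43.8380) T_A=(-59.0864,-35.1398) T_B=(-44.6821,-50.9253) sweep=167.2376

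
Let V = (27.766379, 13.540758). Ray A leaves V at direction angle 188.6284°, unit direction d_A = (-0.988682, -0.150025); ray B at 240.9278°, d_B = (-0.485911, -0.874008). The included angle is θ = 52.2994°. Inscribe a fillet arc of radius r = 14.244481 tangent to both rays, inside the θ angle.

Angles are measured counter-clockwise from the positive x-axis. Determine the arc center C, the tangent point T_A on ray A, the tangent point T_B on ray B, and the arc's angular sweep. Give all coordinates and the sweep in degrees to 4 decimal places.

center=(1.2189,-4.8952) T_A=(-0.9181,9.1881) T_B=(13.6687,-11.8167) sweep=127.7006

bisector direction at 214.7781° = (-0.821367,-0.570400)
center distance |VC| = r/sin(θ/2) = 14.244481/sin(26.1497°) = 32.321080
C = V + |VC|·bis = (1.2189,-4.8952)
T_A = V + ((C−V)·d_A)·d_A = V + 29.0129·d_A = (-0.9181,9.1881)
T_B = V + ((C−V)·d_B)·d_B = V + 29.0129·d_B = (13.6687,-11.8167)
sweep = 180° − θ = 127.7006°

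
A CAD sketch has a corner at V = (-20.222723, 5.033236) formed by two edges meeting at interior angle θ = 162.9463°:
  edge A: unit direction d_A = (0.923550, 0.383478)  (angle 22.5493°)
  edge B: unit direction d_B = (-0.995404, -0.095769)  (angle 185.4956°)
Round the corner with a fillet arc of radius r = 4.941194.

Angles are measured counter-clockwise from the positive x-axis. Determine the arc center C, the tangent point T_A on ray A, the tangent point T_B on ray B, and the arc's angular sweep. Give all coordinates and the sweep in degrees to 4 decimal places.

center=(-21.4334,9.8808) T_A=(-19.5385,5.3173) T_B=(-20.9602,4.9623) sweep=17.0537

bisector direction at 104.0225° = (-0.242302,0.970201)
center distance |VC| = r/sin(θ/2) = 4.941194/sin(81.4732°) = 4.996422
C = V + |VC|·bis = (-21.4334,9.8808)
T_A = V + ((C−V)·d_A)·d_A = V + 0.7408·d_A = (-19.5385,5.3173)
T_B = V + ((C−V)·d_B)·d_B = V + 0.7408·d_B = (-20.9602,4.9623)
sweep = 180° − θ = 17.0537°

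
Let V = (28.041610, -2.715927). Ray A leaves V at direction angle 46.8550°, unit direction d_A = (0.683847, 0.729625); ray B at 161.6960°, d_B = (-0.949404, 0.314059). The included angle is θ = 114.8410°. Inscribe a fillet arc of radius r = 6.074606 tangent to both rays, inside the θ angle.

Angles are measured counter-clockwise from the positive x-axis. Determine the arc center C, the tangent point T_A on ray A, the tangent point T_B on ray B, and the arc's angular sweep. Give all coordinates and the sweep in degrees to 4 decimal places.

bisector direction at 104.2755° = (-0.246585,0.969121)
center distance |VC| = r/sin(θ/2) = 6.074606/sin(57.4205°) = 7.208973
C = V + |VC|·bis = (26.2640,4.2704)
T_A = V + ((C−V)·d_A)·d_A = V + 3.8818·d_A = (30.6962,0.1163)
T_B = V + ((C−V)·d_B)·d_B = V + 3.8818·d_B = (24.3562,-1.4968)
sweep = 180° − θ = 65.1590°

center=(26.2640,4.2704) T_A=(30.6962,0.1163) T_B=(24.3562,-1.4968) sweep=65.1590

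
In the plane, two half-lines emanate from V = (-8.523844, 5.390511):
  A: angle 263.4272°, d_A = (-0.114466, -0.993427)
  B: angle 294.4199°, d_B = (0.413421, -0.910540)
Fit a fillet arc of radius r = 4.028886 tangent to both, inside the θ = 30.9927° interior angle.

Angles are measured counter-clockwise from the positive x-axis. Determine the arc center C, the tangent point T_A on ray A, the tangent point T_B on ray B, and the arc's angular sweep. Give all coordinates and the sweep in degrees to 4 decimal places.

bisector direction at 278.9236° = (0.155116,-0.987896)
center distance |VC| = r/sin(θ/2) = 4.028886/sin(15.4963°) = 15.079465
C = V + |VC|·bis = (-6.1848,-9.5064)
T_A = V + ((C−V)·d_A)·d_A = V + 14.5313·d_A = (-10.1872,-9.0453)
T_B = V + ((C−V)·d_B)·d_B = V + 14.5313·d_B = (-2.5163,-7.8408)
sweep = 180° − θ = 149.0073°

center=(-6.1848,-9.5064) T_A=(-10.1872,-9.0453) T_B=(-2.5163,-7.8408) sweep=149.0073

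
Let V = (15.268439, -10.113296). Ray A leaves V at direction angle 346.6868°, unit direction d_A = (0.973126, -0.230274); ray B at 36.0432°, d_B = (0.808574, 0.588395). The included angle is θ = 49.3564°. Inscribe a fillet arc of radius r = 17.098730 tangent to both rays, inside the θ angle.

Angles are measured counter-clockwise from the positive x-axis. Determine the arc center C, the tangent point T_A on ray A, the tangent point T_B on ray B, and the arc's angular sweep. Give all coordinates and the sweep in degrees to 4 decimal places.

center=(55.4184,-2.0432) T_A=(51.4810,-18.6824) T_B=(45.3576,11.7824) sweep=130.6436

bisector direction at 11.3650° = (0.980392,0.197058)
center distance |VC| = r/sin(θ/2) = 17.098730/sin(24.6782°) = 40.952945
C = V + |VC|·bis = (55.4184,-2.0432)
T_A = V + ((C−V)·d_A)·d_A = V + 37.2126·d_A = (51.4810,-18.6824)
T_B = V + ((C−V)·d_B)·d_B = V + 37.2126·d_B = (45.3576,11.7824)
sweep = 180° − θ = 130.6436°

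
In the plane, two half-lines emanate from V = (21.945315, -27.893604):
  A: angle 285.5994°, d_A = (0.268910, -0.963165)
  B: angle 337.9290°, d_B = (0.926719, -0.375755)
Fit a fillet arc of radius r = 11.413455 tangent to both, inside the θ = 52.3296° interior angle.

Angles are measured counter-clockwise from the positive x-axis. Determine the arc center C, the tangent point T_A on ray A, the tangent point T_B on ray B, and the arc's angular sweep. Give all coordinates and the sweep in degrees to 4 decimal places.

bisector direction at 311.7642° = (0.666067,-0.745892)
center distance |VC| = r/sin(θ/2) = 11.413455/sin(26.1648°) = 25.883519
C = V + |VC|·bis = (39.1855,-47.1999)
T_A = V + ((C−V)·d_A)·d_A = V + 23.2312·d_A = (28.1924,-50.2691)
T_B = V + ((C−V)·d_B)·d_B = V + 23.2312·d_B = (43.4741,-36.6229)
sweep = 180° − θ = 127.6704°

center=(39.1855,-47.1999) T_A=(28.1924,-50.2691) T_B=(43.4741,-36.6229) sweep=127.6704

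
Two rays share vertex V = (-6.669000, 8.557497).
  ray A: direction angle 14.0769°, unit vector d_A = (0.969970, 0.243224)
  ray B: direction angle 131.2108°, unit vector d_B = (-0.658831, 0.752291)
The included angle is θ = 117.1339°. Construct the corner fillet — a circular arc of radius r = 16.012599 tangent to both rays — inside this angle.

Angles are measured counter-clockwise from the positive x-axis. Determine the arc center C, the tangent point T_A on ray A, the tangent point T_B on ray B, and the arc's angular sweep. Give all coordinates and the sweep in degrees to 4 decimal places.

center=(-1.0707,26.4696) T_A=(2.8239,10.9379) T_B=(-13.1169,15.9200) sweep=62.8661

bisector direction at 72.6438° = (0.298310,0.954469)
center distance |VC| = r/sin(θ/2) = 16.012599/sin(58.5669°) = 18.766594
C = V + |VC|·bis = (-1.0707,26.4696)
T_A = V + ((C−V)·d_A)·d_A = V + 9.7868·d_A = (2.8239,10.9379)
T_B = V + ((C−V)·d_B)·d_B = V + 9.7868·d_B = (-13.1169,15.9200)
sweep = 180° − θ = 62.8661°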